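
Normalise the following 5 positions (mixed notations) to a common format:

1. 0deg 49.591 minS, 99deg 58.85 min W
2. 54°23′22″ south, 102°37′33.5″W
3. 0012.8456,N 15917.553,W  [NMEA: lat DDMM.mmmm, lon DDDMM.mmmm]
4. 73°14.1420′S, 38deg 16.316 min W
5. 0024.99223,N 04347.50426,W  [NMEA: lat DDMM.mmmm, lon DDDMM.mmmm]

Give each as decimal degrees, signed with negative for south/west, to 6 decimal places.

1. -0.826517, -99.980833
2. -54.389444, -102.625972
3. 0.214093, -159.292550
4. -73.235700, -38.271933
5. 0.416537, -43.791738

Point 1:
  φ: 49.591′ = 0.826517°; total 0.8265167
  S → negative
  λ: 99 + 58.85/60 = 99.9808333
  hemisphere W, so the sign is −
Point 2:
  φ: 54 + 23/60 + 22/3600 = 54.3894444
  hemisphere S, so the sign is −
  Longitude: 102° + 37/60 + 33.5/3600 = 102 + 0.616667 + 0.009306 = 102.6259722
  W → negative
Point 3:
  Lat: split at 2 digits → 00° and 12.8456′; 0 + 12.8456/60 = 0.2140933
  N → positive
  Lon: degrees = first 3 digits = 159, minutes = 17.553; 159 + 17.553/60 = 159.2925500
  W ⇒ negate
Point 4:
  φ: 73 + 14.142/60 = 73.2357000
  S → negative
  Longitude: 16.316′ = 0.271933°; total 38.2719333
  W → negative
Point 5:
  φ: split at 2 digits → 00° and 24.99223′; 0 + 24.99223/60 = 0.4165372
  N → positive
  λ: degrees = first 3 digits = 43, minutes = 47.50426; 43 + 47.50426/60 = 43.7917377
  hemisphere W, so the sign is −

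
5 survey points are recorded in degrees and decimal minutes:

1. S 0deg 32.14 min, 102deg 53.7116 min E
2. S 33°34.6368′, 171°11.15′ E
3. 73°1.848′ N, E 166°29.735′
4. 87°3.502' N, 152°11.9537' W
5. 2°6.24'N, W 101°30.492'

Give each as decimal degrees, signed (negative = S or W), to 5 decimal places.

Point 1:
  Lat: 32.14′ = 0.535667°; total 0.535667
  hemisphere S, so the sign is −
  Longitude: 102 + 53.7116/60 = 102.895193
  E → positive
Point 2:
  φ: 33 + 34.6368/60 = 33.577280
  S ⇒ negate
  λ: 171 + 11.15/60 = 171.185833
  E → positive
Point 3:
  Lat: 1.848′ = 0.030800°; total 73.030800
  N → positive
  Lon: 166 + 29.735/60 = 166.495583
  E → positive
Point 4:
  Latitude: 87 + 3.502/60 = 87.058367
  N → positive
  λ: 152 + 11.9537/60 = 152.199228
  W → negative
Point 5:
  Lat: 6.24′ = 0.104000°; total 2.104000
  N ⇒ keep positive
  Longitude: 101 + 30.492/60 = 101.508200
  W → negative

1. -0.53567, 102.89519
2. -33.57728, 171.18583
3. 73.03080, 166.49558
4. 87.05837, -152.19923
5. 2.10400, -101.50820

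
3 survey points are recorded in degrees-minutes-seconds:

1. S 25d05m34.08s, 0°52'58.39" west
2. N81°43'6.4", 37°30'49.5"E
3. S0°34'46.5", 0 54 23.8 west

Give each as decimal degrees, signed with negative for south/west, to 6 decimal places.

1. -25.092800, -0.882886
2. 81.718444, 37.513750
3. -0.579583, -0.906611

Point 1:
  φ: 5′ + 34.08″ = 5.56800′; 25 + 5.56800/60 = 25.0928000
  S ⇒ negate
  Longitude: 0 + 52/60 + 58.39/3600 = 0.8828861
  W → negative
Point 2:
  Latitude: 43′ + 6.4″ = 43.10667′; 81 + 43.10667/60 = 81.7184444
  N → positive
  Longitude: 37 + 30/60 + 49.5/3600 = 37.5137500
  E ⇒ keep positive
Point 3:
  Latitude: 34′ + 46.5″ = 34.77500′; 0 + 34.77500/60 = 0.5795833
  S ⇒ negate
  λ: 0 + 54/60 + 23.8/3600 = 0.9066111
  W ⇒ negate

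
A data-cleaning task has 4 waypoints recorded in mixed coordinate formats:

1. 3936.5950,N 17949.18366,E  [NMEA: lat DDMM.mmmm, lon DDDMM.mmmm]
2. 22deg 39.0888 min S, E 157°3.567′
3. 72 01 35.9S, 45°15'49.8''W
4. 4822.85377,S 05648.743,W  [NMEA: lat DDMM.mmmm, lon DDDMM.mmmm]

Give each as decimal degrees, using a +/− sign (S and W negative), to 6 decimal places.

1. 39.609917, 179.819728
2. -22.651480, 157.059450
3. -72.026639, -45.263833
4. -48.380896, -56.812383

Point 1:
  Lat: split at 2 digits → 39° and 36.595′; 39 + 36.595/60 = 39.6099167
  N → positive
  Lon: degrees = first 3 digits = 179, minutes = 49.18366; 179 + 49.18366/60 = 179.8197277
  E → positive
Point 2:
  Lat: 22 + 39.0888/60 = 22.6514800
  hemisphere S, so the sign is −
  λ: 3.567′ = 0.059450°; total 157.0594500
  E → positive
Point 3:
  Lat: 1′ + 35.9″ = 1.59833′; 72 + 1.59833/60 = 72.0266389
  hemisphere S, so the sign is −
  λ: 45° + 15/60 + 49.8/3600 = 45 + 0.250000 + 0.013833 = 45.2638333
  hemisphere W, so the sign is −
Point 4:
  φ: degrees = first 2 digits = 48, minutes = 22.85377; 48 + 22.85377/60 = 48.3808962
  S → negative
  Lon: degrees = first 3 digits = 56, minutes = 48.743; 56 + 48.743/60 = 56.8123833
  W → negative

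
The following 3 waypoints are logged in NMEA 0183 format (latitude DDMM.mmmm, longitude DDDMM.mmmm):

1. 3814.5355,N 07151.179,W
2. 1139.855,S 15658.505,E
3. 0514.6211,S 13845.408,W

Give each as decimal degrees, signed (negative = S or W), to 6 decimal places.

Point 1:
  φ: degrees = first 2 digits = 38, minutes = 14.5355; 38 + 14.5355/60 = 38.2422583
  N ⇒ keep positive
  λ: split at 3 digits → 071° and 51.179′; 71 + 51.179/60 = 71.8529833
  hemisphere W, so the sign is −
Point 2:
  Lat: split at 2 digits → 11° and 39.855′; 11 + 39.855/60 = 11.6642500
  hemisphere S, so the sign is −
  Lon: split at 3 digits → 156° and 58.505′; 156 + 58.505/60 = 156.9750833
  E ⇒ keep positive
Point 3:
  Latitude: degrees = first 2 digits = 5, minutes = 14.6211; 5 + 14.6211/60 = 5.2436850
  S → negative
  Lon: split at 3 digits → 138° and 45.408′; 138 + 45.408/60 = 138.7568000
  W → negative

1. 38.242258, -71.852983
2. -11.664250, 156.975083
3. -5.243685, -138.756800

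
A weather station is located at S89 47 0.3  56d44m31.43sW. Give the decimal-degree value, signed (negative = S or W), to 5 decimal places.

-89.78342, -56.74206

Lat: 47′ + 0.3″ = 47.00500′; 89 + 47.00500/60 = 89.783417
S ⇒ negate
Longitude: 44′ + 31.43″ = 44.52383′; 56 + 44.52383/60 = 56.742064
hemisphere W, so the sign is −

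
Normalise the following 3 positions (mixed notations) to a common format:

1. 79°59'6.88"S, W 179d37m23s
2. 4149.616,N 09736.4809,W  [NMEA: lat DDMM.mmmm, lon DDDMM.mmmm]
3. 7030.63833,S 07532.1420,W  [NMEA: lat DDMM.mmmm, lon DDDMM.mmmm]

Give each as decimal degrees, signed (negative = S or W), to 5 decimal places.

Point 1:
  Latitude: 59′ + 6.88″ = 59.11467′; 79 + 59.11467/60 = 79.985244
  S → negative
  Longitude: 179 + 37/60 + 23/3600 = 179.623056
  W → negative
Point 2:
  Lat: degrees = first 2 digits = 41, minutes = 49.616; 41 + 49.616/60 = 41.826933
  N ⇒ keep positive
  λ: degrees = first 3 digits = 97, minutes = 36.4809; 97 + 36.4809/60 = 97.608015
  hemisphere W, so the sign is −
Point 3:
  Lat: split at 2 digits → 70° and 30.63833′; 70 + 30.63833/60 = 70.510639
  S → negative
  Longitude: split at 3 digits → 075° and 32.142′; 75 + 32.142/60 = 75.535700
  hemisphere W, so the sign is −

1. -79.98524, -179.62306
2. 41.82693, -97.60802
3. -70.51064, -75.53570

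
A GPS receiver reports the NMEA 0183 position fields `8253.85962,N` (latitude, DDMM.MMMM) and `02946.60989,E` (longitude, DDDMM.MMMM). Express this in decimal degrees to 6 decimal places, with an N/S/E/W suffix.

82.897660° N, 29.776832° E

Latitude: split at 2 digits → 82° and 53.85962′; 82 + 53.85962/60 = 82.8976603
λ: split at 3 digits → 029° and 46.60989′; 29 + 46.60989/60 = 29.7768315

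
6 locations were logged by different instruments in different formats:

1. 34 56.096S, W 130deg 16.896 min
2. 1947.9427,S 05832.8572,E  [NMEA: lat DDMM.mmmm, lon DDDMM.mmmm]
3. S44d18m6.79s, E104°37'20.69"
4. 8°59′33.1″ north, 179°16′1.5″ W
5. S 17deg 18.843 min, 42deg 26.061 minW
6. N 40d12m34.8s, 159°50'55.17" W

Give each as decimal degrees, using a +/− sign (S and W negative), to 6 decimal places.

1. -34.934933, -130.281600
2. -19.799045, 58.547620
3. -44.301886, 104.622414
4. 8.992528, -179.267083
5. -17.314050, -42.434350
6. 40.209667, -159.848658

Point 1:
  Latitude: 56.096′ = 0.934933°; total 34.9349333
  hemisphere S, so the sign is −
  λ: 16.896′ = 0.281600°; total 130.2816000
  hemisphere W, so the sign is −
Point 2:
  Lat: split at 2 digits → 19° and 47.9427′; 19 + 47.9427/60 = 19.7990450
  hemisphere S, so the sign is −
  Longitude: degrees = first 3 digits = 58, minutes = 32.8572; 58 + 32.8572/60 = 58.5476200
  E → positive
Point 3:
  φ: 18′ + 6.79″ = 18.11317′; 44 + 18.11317/60 = 44.3018861
  S → negative
  λ: 104 + 37/60 + 20.69/3600 = 104.6224139
  E → positive
Point 4:
  Lat: 59′ + 33.1″ = 59.55167′; 8 + 59.55167/60 = 8.9925278
  N → positive
  Lon: 16′ + 1.5″ = 16.02500′; 179 + 16.02500/60 = 179.2670833
  hemisphere W, so the sign is −
Point 5:
  Latitude: 17 + 18.843/60 = 17.3140500
  S ⇒ negate
  λ: 42 + 26.061/60 = 42.4343500
  W → negative
Point 6:
  φ: 12′ + 34.8″ = 12.58000′; 40 + 12.58000/60 = 40.2096667
  N → positive
  λ: 159° + 50/60 + 55.17/3600 = 159 + 0.833333 + 0.015325 = 159.8486583
  hemisphere W, so the sign is −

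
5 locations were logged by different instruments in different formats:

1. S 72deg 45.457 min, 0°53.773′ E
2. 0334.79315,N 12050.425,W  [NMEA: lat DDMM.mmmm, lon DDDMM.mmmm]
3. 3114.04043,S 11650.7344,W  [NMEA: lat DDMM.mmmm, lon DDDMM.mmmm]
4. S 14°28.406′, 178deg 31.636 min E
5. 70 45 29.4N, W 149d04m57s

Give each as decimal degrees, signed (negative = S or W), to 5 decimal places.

1. -72.75762, 0.89622
2. 3.57989, -120.84042
3. -31.23401, -116.84557
4. -14.47343, 178.52727
5. 70.75817, -149.08250

Point 1:
  Latitude: 45.457′ = 0.757617°; total 72.757617
  S → negative
  Longitude: 0 + 53.773/60 = 0.896217
  E → positive
Point 2:
  Lat: split at 2 digits → 03° and 34.79315′; 3 + 34.79315/60 = 3.579886
  N → positive
  Lon: split at 3 digits → 120° and 50.425′; 120 + 50.425/60 = 120.840417
  W → negative
Point 3:
  φ: degrees = first 2 digits = 31, minutes = 14.04043; 31 + 14.04043/60 = 31.234007
  S ⇒ negate
  Longitude: degrees = first 3 digits = 116, minutes = 50.7344; 116 + 50.7344/60 = 116.845573
  W → negative
Point 4:
  Lat: 28.406′ = 0.473433°; total 14.473433
  hemisphere S, so the sign is −
  Longitude: 31.636′ = 0.527267°; total 178.527267
  E ⇒ keep positive
Point 5:
  φ: 45′ + 29.4″ = 45.49000′; 70 + 45.49000/60 = 70.758167
  N ⇒ keep positive
  Lon: 149° + 4/60 + 57/3600 = 149 + 0.066667 + 0.015833 = 149.082500
  W ⇒ negate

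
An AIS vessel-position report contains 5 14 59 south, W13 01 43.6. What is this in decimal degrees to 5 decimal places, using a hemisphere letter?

Lat: 5° + 14/60 + 59/3600 = 5 + 0.233333 + 0.016389 = 5.249722
λ: 13 + 1/60 + 43.6/3600 = 13.028778

5.24972° S, 13.02878° W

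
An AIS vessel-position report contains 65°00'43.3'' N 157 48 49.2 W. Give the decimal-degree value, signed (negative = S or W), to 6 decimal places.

φ: 65° + 0/60 + 43.3/3600 = 65 + 0.000000 + 0.012028 = 65.0120278
N ⇒ keep positive
λ: 157° + 48/60 + 49.2/3600 = 157 + 0.800000 + 0.013667 = 157.8136667
hemisphere W, so the sign is −

65.012028, -157.813667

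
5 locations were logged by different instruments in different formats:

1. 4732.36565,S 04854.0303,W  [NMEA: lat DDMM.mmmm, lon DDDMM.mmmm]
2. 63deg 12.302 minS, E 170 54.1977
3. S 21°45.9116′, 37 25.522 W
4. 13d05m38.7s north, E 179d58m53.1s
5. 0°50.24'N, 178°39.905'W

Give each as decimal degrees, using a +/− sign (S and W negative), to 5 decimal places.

1. -47.53943, -48.90051
2. -63.20503, 170.90330
3. -21.76519, -37.42537
4. 13.09408, 179.98142
5. 0.83733, -178.66508

Point 1:
  Lat: split at 2 digits → 47° and 32.36565′; 47 + 32.36565/60 = 47.539428
  S ⇒ negate
  Longitude: split at 3 digits → 048° and 54.0303′; 48 + 54.0303/60 = 48.900505
  W ⇒ negate
Point 2:
  Latitude: 63 + 12.302/60 = 63.205033
  S → negative
  Lon: 54.1977′ = 0.903295°; total 170.903295
  E → positive
Point 3:
  Lat: 21 + 45.9116/60 = 21.765193
  hemisphere S, so the sign is −
  Longitude: 37 + 25.522/60 = 37.425367
  W ⇒ negate
Point 4:
  φ: 13 + 5/60 + 38.7/3600 = 13.094083
  N ⇒ keep positive
  λ: 179° + 58/60 + 53.1/3600 = 179 + 0.966667 + 0.014750 = 179.981417
  E → positive
Point 5:
  Latitude: 0 + 50.24/60 = 0.837333
  N ⇒ keep positive
  Lon: 39.905′ = 0.665083°; total 178.665083
  W ⇒ negate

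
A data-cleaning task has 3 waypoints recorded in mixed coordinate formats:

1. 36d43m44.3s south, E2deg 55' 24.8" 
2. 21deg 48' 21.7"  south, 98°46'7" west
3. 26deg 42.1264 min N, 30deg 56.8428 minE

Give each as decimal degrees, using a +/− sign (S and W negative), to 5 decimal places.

Point 1:
  φ: 43′ + 44.3″ = 43.73833′; 36 + 43.73833/60 = 36.728972
  S → negative
  λ: 2 + 55/60 + 24.8/3600 = 2.923556
  E → positive
Point 2:
  Lat: 21° + 48/60 + 21.7/3600 = 21 + 0.800000 + 0.006028 = 21.806028
  S ⇒ negate
  Longitude: 98 + 46/60 + 7/3600 = 98.768611
  hemisphere W, so the sign is −
Point 3:
  Lat: 42.1264′ = 0.702107°; total 26.702107
  N → positive
  λ: 30 + 56.8428/60 = 30.947380
  E ⇒ keep positive

1. -36.72897, 2.92356
2. -21.80603, -98.76861
3. 26.70211, 30.94738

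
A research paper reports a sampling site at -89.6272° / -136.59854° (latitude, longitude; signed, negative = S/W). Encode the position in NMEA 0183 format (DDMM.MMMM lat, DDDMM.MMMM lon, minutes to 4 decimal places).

Latitude is negative → S; |value| = 89.627200
φ: 89° + 0.627200 × 60 = 89° 37.632000′
Longitude is negative → W; |value| = 136.598540
Longitude: 136° + 0.598540 × 60 = 136° 35.912400′

8937.6320,S / 13635.9124,W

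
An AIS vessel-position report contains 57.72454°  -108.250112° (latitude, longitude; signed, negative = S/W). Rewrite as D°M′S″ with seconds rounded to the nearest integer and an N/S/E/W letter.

57°43′28″ N, 108°15′0″ W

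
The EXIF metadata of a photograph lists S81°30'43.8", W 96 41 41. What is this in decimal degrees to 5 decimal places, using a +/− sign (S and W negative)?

φ: 81 + 30/60 + 43.8/3600 = 81.512167
S ⇒ negate
Lon: 41′ + 41″ = 41.68333′; 96 + 41.68333/60 = 96.694722
W ⇒ negate

-81.51217, -96.69472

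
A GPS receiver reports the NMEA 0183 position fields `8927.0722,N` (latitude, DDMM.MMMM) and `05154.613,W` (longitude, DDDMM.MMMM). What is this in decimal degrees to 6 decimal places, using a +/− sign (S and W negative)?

89.451203, -51.910217

Lat: split at 2 digits → 89° and 27.0722′; 89 + 27.0722/60 = 89.4512033
N → positive
Longitude: degrees = first 3 digits = 51, minutes = 54.613; 51 + 54.613/60 = 51.9102167
W ⇒ negate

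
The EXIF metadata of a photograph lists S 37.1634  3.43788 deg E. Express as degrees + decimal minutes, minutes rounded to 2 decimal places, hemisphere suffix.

37° 9.80′ S, 3° 26.27′ E

Latitude: minutes = (37.163400 − 37) × 60 = 9.8040
λ: fractional part 0.437880 → 26.2728 minutes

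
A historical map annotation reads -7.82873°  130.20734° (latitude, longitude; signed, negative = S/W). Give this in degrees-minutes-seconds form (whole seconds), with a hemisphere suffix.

7°49′43″ S, 130°12′26″ E

Latitude is negative → S; |value| = 7.828730
Lat: 0.828730° → 49.72380′; 0.72380 × 60 = 43.43″
Longitude: whole degrees 130; 12.44040′ → 12′ and 26.42″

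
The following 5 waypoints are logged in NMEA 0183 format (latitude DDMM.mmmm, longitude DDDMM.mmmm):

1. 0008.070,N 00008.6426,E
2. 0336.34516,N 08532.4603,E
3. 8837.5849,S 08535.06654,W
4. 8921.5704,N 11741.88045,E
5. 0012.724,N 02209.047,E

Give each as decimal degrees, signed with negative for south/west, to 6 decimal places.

1. 0.134500, 0.144043
2. 3.605753, 85.541005
3. -88.626415, -85.584442
4. 89.359507, 117.698008
5. 0.212067, 22.150783

Point 1:
  φ: split at 2 digits → 00° and 8.07′; 0 + 8.07/60 = 0.1345000
  N ⇒ keep positive
  Longitude: degrees = first 3 digits = 0, minutes = 8.6426; 0 + 8.6426/60 = 0.1440433
  E → positive
Point 2:
  Latitude: degrees = first 2 digits = 3, minutes = 36.34516; 3 + 36.34516/60 = 3.6057527
  N → positive
  Longitude: degrees = first 3 digits = 85, minutes = 32.4603; 85 + 32.4603/60 = 85.5410050
  E ⇒ keep positive
Point 3:
  Latitude: split at 2 digits → 88° and 37.5849′; 88 + 37.5849/60 = 88.6264150
  S → negative
  Longitude: degrees = first 3 digits = 85, minutes = 35.06654; 85 + 35.06654/60 = 85.5844423
  hemisphere W, so the sign is −
Point 4:
  φ: degrees = first 2 digits = 89, minutes = 21.5704; 89 + 21.5704/60 = 89.3595067
  N → positive
  Longitude: degrees = first 3 digits = 117, minutes = 41.88045; 117 + 41.88045/60 = 117.6980075
  E ⇒ keep positive
Point 5:
  φ: split at 2 digits → 00° and 12.724′; 0 + 12.724/60 = 0.2120667
  N ⇒ keep positive
  Lon: split at 3 digits → 022° and 9.047′; 22 + 9.047/60 = 22.1507833
  E ⇒ keep positive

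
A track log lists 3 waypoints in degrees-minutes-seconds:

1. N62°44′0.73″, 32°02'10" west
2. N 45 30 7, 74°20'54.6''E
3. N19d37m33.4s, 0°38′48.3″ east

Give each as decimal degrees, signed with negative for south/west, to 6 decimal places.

Point 1:
  Latitude: 44′ + 0.73″ = 44.01217′; 62 + 44.01217/60 = 62.7335361
  N ⇒ keep positive
  λ: 32° + 2/60 + 10/3600 = 32 + 0.033333 + 0.002778 = 32.0361111
  hemisphere W, so the sign is −
Point 2:
  φ: 45° + 30/60 + 7/3600 = 45 + 0.500000 + 0.001944 = 45.5019444
  N ⇒ keep positive
  Lon: 74° + 20/60 + 54.6/3600 = 74 + 0.333333 + 0.015167 = 74.3485000
  E ⇒ keep positive
Point 3:
  Latitude: 19° + 37/60 + 33.4/3600 = 19 + 0.616667 + 0.009278 = 19.6259444
  N ⇒ keep positive
  Longitude: 38′ + 48.3″ = 38.80500′; 0 + 38.80500/60 = 0.6467500
  E ⇒ keep positive

1. 62.733536, -32.036111
2. 45.501944, 74.348500
3. 19.625944, 0.646750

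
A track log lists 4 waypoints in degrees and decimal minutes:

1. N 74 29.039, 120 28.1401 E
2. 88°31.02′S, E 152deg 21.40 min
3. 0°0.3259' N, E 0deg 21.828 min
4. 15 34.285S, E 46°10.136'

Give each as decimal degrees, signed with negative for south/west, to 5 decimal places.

1. 74.48398, 120.46900
2. -88.51700, 152.35667
3. 0.00543, 0.36380
4. -15.57142, 46.16893

Point 1:
  Lat: 74 + 29.039/60 = 74.483983
  N → positive
  Longitude: 28.1401′ = 0.469002°; total 120.469002
  E → positive
Point 2:
  Lat: 31.02′ = 0.517000°; total 88.517000
  hemisphere S, so the sign is −
  λ: 21.4′ = 0.356667°; total 152.356667
  E ⇒ keep positive
Point 3:
  Lat: 0.3259′ = 0.005432°; total 0.005432
  N → positive
  λ: 21.828′ = 0.363800°; total 0.363800
  E → positive
Point 4:
  Latitude: 15 + 34.285/60 = 15.571417
  hemisphere S, so the sign is −
  Longitude: 10.136′ = 0.168933°; total 46.168933
  E ⇒ keep positive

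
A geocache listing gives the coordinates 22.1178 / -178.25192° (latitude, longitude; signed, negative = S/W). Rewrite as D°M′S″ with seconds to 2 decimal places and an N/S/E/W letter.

φ: 0.117800 × 60 = 7.06800′ → 7′, remainder × 60 = 4.0800″
Longitude is negative → W; |value| = 178.251920
Lon: 0.251920 × 60 = 15.11520′ → 15′, remainder × 60 = 6.9120″

22°07′4.08″ N, 178°15′6.91″ W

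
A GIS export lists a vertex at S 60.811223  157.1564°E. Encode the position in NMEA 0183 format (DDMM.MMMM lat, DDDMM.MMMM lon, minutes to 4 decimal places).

Lat: fractional part 0.811223 → 48.673380 minutes
Longitude: minutes = (157.156400 − 157) × 60 = 9.384000

6048.6734,S / 15709.3840,E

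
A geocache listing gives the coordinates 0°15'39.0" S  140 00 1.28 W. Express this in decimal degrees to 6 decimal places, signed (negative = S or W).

-0.260833, -140.000356

Lat: 0 + 15/60 + 39/3600 = 0.2608333
S → negative
λ: 140° + 0/60 + 1.28/3600 = 140 + 0.000000 + 0.000356 = 140.0003556
W → negative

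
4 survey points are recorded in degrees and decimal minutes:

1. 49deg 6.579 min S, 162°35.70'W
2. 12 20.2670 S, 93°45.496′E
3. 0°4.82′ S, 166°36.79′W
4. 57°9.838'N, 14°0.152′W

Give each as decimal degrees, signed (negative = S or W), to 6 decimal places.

Point 1:
  Lat: 6.579′ = 0.109650°; total 49.1096500
  S → negative
  λ: 35.7′ = 0.595000°; total 162.5950000
  hemisphere W, so the sign is −
Point 2:
  Lat: 12 + 20.267/60 = 12.3377833
  S ⇒ negate
  λ: 45.496′ = 0.758267°; total 93.7582667
  E ⇒ keep positive
Point 3:
  φ: 4.82′ = 0.080333°; total 0.0803333
  S → negative
  Longitude: 166 + 36.79/60 = 166.6131667
  hemisphere W, so the sign is −
Point 4:
  Latitude: 57 + 9.838/60 = 57.1639667
  N → positive
  Longitude: 0.152′ = 0.002533°; total 14.0025333
  W → negative

1. -49.109650, -162.595000
2. -12.337783, 93.758267
3. -0.080333, -166.613167
4. 57.163967, -14.002533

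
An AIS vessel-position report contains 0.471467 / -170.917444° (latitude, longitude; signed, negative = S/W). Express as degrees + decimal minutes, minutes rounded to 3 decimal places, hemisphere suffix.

0° 28.288′ N, 170° 55.047′ W

Latitude: minutes = (0.471467 − 0) × 60 = 28.28802
Longitude is negative → W; |value| = 170.917444
Lon: minutes = (170.917444 − 170) × 60 = 55.04664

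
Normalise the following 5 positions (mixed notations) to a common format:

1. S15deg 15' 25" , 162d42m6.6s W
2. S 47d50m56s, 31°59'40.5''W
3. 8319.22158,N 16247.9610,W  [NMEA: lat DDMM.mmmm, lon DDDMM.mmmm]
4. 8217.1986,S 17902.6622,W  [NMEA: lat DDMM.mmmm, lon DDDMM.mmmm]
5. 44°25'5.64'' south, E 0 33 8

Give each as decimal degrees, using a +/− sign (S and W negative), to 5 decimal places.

Point 1:
  Lat: 15′ + 25″ = 15.41667′; 15 + 15.41667/60 = 15.256944
  S ⇒ negate
  Longitude: 42′ + 6.6″ = 42.11000′; 162 + 42.11000/60 = 162.701833
  W → negative
Point 2:
  φ: 47 + 50/60 + 56/3600 = 47.848889
  S → negative
  Longitude: 31 + 59/60 + 40.5/3600 = 31.994583
  W → negative
Point 3:
  φ: degrees = first 2 digits = 83, minutes = 19.22158; 83 + 19.22158/60 = 83.320360
  N ⇒ keep positive
  Longitude: split at 3 digits → 162° and 47.961′; 162 + 47.961/60 = 162.799350
  W ⇒ negate
Point 4:
  φ: split at 2 digits → 82° and 17.1986′; 82 + 17.1986/60 = 82.286643
  S → negative
  Longitude: degrees = first 3 digits = 179, minutes = 2.6622; 179 + 2.6622/60 = 179.044370
  W → negative
Point 5:
  Lat: 44 + 25/60 + 5.64/3600 = 44.418233
  hemisphere S, so the sign is −
  Lon: 0 + 33/60 + 8/3600 = 0.552222
  E ⇒ keep positive

1. -15.25694, -162.70183
2. -47.84889, -31.99458
3. 83.32036, -162.79935
4. -82.28664, -179.04437
5. -44.41823, 0.55222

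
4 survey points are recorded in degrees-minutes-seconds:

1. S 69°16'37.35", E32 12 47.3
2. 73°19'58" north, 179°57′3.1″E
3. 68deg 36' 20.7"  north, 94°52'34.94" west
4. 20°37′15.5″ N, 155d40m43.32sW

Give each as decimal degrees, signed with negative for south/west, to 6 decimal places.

1. -69.277042, 32.213139
2. 73.332778, 179.950861
3. 68.605750, -94.876372
4. 20.620972, -155.678700

Point 1:
  Lat: 16′ + 37.35″ = 16.62250′; 69 + 16.62250/60 = 69.2770417
  S ⇒ negate
  Longitude: 12′ + 47.3″ = 12.78833′; 32 + 12.78833/60 = 32.2131389
  E ⇒ keep positive
Point 2:
  φ: 73 + 19/60 + 58/3600 = 73.3327778
  N → positive
  Longitude: 179 + 57/60 + 3.1/3600 = 179.9508611
  E ⇒ keep positive
Point 3:
  Lat: 68 + 36/60 + 20.7/3600 = 68.6057500
  N ⇒ keep positive
  Longitude: 94 + 52/60 + 34.94/3600 = 94.8763722
  W ⇒ negate
Point 4:
  Lat: 20 + 37/60 + 15.5/3600 = 20.6209722
  N ⇒ keep positive
  λ: 40′ + 43.32″ = 40.72200′; 155 + 40.72200/60 = 155.6787000
  W → negative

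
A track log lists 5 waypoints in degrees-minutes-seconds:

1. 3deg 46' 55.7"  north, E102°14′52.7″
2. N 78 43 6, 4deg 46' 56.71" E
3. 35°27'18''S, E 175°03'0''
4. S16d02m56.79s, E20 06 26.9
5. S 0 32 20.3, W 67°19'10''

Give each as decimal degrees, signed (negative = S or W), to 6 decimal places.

1. 3.782139, 102.247972
2. 78.718333, 4.782419
3. -35.455000, 175.050000
4. -16.049108, 20.107472
5. -0.538972, -67.319444

Point 1:
  Lat: 3° + 46/60 + 55.7/3600 = 3 + 0.766667 + 0.015472 = 3.7821389
  N → positive
  Longitude: 14′ + 52.7″ = 14.87833′; 102 + 14.87833/60 = 102.2479722
  E ⇒ keep positive
Point 2:
  Lat: 78 + 43/60 + 6/3600 = 78.7183333
  N → positive
  λ: 4° + 46/60 + 56.71/3600 = 4 + 0.766667 + 0.015753 = 4.7824194
  E ⇒ keep positive
Point 3:
  φ: 35 + 27/60 + 18/3600 = 35.4550000
  S → negative
  Longitude: 3′ + 0″ = 3.00000′; 175 + 3.00000/60 = 175.0500000
  E → positive
Point 4:
  Lat: 16° + 2/60 + 56.79/3600 = 16 + 0.033333 + 0.015775 = 16.0491083
  S → negative
  Lon: 20 + 6/60 + 26.9/3600 = 20.1074722
  E → positive
Point 5:
  φ: 32′ + 20.3″ = 32.33833′; 0 + 32.33833/60 = 0.5389722
  hemisphere S, so the sign is −
  λ: 67° + 19/60 + 10/3600 = 67 + 0.316667 + 0.002778 = 67.3194444
  W → negative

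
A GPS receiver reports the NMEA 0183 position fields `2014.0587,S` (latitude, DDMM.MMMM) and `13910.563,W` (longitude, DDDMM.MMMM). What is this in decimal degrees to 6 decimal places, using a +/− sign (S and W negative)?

-20.234312, -139.176050

φ: split at 2 digits → 20° and 14.0587′; 20 + 14.0587/60 = 20.2343117
hemisphere S, so the sign is −
λ: degrees = first 3 digits = 139, minutes = 10.563; 139 + 10.563/60 = 139.1760500
hemisphere W, so the sign is −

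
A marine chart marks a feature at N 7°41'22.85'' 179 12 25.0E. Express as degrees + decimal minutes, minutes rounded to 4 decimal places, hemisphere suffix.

Latitude: 41 + 22.85/60 = 41.380833′
λ: 12 + 25/60 = 12.416667′

7° 41.3808′ N, 179° 12.4167′ E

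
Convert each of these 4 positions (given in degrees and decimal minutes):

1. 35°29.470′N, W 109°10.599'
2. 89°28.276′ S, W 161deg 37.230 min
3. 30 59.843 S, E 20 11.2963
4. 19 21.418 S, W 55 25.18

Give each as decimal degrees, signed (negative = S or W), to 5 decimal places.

1. 35.49117, -109.17665
2. -89.47127, -161.62050
3. -30.99738, 20.18827
4. -19.35697, -55.41967

Point 1:
  φ: 29.47′ = 0.491167°; total 35.491167
  N → positive
  λ: 10.599′ = 0.176650°; total 109.176650
  W ⇒ negate
Point 2:
  Latitude: 89 + 28.276/60 = 89.471267
  hemisphere S, so the sign is −
  Longitude: 37.23′ = 0.620500°; total 161.620500
  W ⇒ negate
Point 3:
  Latitude: 30 + 59.843/60 = 30.997383
  S → negative
  Lon: 11.2963′ = 0.188272°; total 20.188272
  E ⇒ keep positive
Point 4:
  φ: 21.418′ = 0.356967°; total 19.356967
  S ⇒ negate
  Longitude: 25.18′ = 0.419667°; total 55.419667
  W ⇒ negate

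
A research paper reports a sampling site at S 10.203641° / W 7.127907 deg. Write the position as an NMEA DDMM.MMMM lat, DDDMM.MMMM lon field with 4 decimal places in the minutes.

φ: fractional part 0.203641 → 12.218460 minutes
λ: minutes = (7.127907 − 7) × 60 = 7.674420

1012.2185,S / 00707.6744,W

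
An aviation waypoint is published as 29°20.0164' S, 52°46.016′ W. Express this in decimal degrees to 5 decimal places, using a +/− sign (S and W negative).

-29.33361, -52.76693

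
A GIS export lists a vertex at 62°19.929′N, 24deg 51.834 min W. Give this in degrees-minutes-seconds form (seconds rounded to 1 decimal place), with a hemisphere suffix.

62°19′55.7″ N, 24°51′50.0″ W

Lat: fractional minutes 0.92900 × 60 = 55.740″
Lon: fractional minutes 0.83400 × 60 = 50.040″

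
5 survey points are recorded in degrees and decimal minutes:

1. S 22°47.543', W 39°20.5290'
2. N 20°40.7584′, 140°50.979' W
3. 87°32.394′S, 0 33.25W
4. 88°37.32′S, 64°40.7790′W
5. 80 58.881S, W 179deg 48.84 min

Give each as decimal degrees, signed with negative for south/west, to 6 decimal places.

Point 1:
  Lat: 22 + 47.543/60 = 22.7923833
  S ⇒ negate
  Lon: 20.529′ = 0.342150°; total 39.3421500
  W → negative
Point 2:
  Lat: 40.7584′ = 0.679307°; total 20.6793067
  N → positive
  Longitude: 50.979′ = 0.849650°; total 140.8496500
  W ⇒ negate
Point 3:
  Latitude: 87 + 32.394/60 = 87.5399000
  S ⇒ negate
  Longitude: 0 + 33.25/60 = 0.5541667
  hemisphere W, so the sign is −
Point 4:
  Lat: 88 + 37.32/60 = 88.6220000
  hemisphere S, so the sign is −
  λ: 64 + 40.779/60 = 64.6796500
  hemisphere W, so the sign is −
Point 5:
  Latitude: 80 + 58.881/60 = 80.9813500
  S → negative
  Longitude: 48.84′ = 0.814000°; total 179.8140000
  hemisphere W, so the sign is −

1. -22.792383, -39.342150
2. 20.679307, -140.849650
3. -87.539900, -0.554167
4. -88.622000, -64.679650
5. -80.981350, -179.814000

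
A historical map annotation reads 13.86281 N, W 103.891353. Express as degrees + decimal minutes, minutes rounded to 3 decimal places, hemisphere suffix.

Lat: fractional part 0.862810 → 51.76860 minutes
Longitude: 103° + 0.891353 × 60 = 103° 53.48118′

13° 51.769′ N, 103° 53.481′ W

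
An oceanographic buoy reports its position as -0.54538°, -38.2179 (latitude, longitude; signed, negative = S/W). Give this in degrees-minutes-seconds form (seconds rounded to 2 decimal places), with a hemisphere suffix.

Latitude is negative → S; |value| = 0.545380
Latitude: whole degrees 0; 32.72280′ → 32′ and 43.3680″
Longitude is negative → W; |value| = 38.217900
Lon: 0.217900° → 13.07400′; 0.07400 × 60 = 4.4400″

0°32′43.37″ S, 38°13′4.44″ W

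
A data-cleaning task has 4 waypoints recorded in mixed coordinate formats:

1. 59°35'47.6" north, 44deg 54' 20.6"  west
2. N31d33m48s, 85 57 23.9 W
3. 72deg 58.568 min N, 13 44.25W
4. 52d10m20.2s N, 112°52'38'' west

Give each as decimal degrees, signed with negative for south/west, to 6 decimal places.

1. 59.596556, -44.905722
2. 31.563333, -85.956639
3. 72.976133, -13.737500
4. 52.172278, -112.877222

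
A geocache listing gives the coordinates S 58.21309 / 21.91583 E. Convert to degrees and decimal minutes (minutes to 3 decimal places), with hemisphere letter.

58° 12.785′ S, 21° 54.950′ E

Lat: minutes = (58.213090 − 58) × 60 = 12.78540
Lon: minutes = (21.915830 − 21) × 60 = 54.94980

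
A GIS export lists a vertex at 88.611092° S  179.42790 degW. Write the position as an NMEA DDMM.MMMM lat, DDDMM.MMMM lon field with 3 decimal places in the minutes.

Latitude: 88° + 0.611092 × 60 = 88° 36.66552′
λ: minutes = (179.427900 − 179) × 60 = 25.67400

8836.666,S / 17925.674,W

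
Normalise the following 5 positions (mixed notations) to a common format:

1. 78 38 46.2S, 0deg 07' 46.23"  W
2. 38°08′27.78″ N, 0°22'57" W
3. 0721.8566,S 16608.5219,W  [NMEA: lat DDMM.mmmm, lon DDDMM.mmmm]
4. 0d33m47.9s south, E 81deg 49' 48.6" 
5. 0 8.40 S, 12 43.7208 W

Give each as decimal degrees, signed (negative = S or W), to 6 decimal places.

1. -78.646167, -0.129508
2. 38.141050, -0.382500
3. -7.364277, -166.142032
4. -0.563306, 81.830167
5. -0.140000, -12.728680

Point 1:
  φ: 78 + 38/60 + 46.2/3600 = 78.6461667
  hemisphere S, so the sign is −
  Longitude: 7′ + 46.23″ = 7.77050′; 0 + 7.77050/60 = 0.1295083
  W ⇒ negate
Point 2:
  Lat: 38° + 8/60 + 27.78/3600 = 38 + 0.133333 + 0.007717 = 38.1410500
  N ⇒ keep positive
  Longitude: 22′ + 57″ = 22.95000′; 0 + 22.95000/60 = 0.3825000
  W → negative
Point 3:
  Lat: split at 2 digits → 07° and 21.8566′; 7 + 21.8566/60 = 7.3642767
  hemisphere S, so the sign is −
  Longitude: degrees = first 3 digits = 166, minutes = 8.5219; 166 + 8.5219/60 = 166.1420317
  hemisphere W, so the sign is −
Point 4:
  φ: 33′ + 47.9″ = 33.79833′; 0 + 33.79833/60 = 0.5633056
  hemisphere S, so the sign is −
  Longitude: 81 + 49/60 + 48.6/3600 = 81.8301667
  E ⇒ keep positive
Point 5:
  Lat: 8.4′ = 0.140000°; total 0.1400000
  hemisphere S, so the sign is −
  Lon: 43.7208′ = 0.728680°; total 12.7286800
  W ⇒ negate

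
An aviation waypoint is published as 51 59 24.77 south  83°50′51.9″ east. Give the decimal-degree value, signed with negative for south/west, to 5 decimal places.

-51.99021, 83.84775

φ: 51° + 59/60 + 24.77/3600 = 51 + 0.983333 + 0.006881 = 51.990214
S ⇒ negate
Lon: 50′ + 51.9″ = 50.86500′; 83 + 50.86500/60 = 83.847750
E → positive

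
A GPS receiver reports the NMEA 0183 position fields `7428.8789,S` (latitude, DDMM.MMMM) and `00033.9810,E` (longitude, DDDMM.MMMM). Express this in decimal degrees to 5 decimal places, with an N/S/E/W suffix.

74.48132° S, 0.56635° E

φ: degrees = first 2 digits = 74, minutes = 28.8789; 74 + 28.8789/60 = 74.481315
Longitude: degrees = first 3 digits = 0, minutes = 33.981; 0 + 33.981/60 = 0.566350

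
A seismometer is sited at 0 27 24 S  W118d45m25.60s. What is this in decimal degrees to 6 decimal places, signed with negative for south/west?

-0.456667, -118.757111

Lat: 0° + 27/60 + 24/3600 = 0 + 0.450000 + 0.006667 = 0.4566667
S → negative
Lon: 45′ + 25.6″ = 45.42667′; 118 + 45.42667/60 = 118.7571111
hemisphere W, so the sign is −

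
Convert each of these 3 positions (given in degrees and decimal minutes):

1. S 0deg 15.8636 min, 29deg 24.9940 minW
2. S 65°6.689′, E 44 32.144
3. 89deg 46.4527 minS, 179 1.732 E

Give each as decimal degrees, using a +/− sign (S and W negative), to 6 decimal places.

1. -0.264393, -29.416567
2. -65.111483, 44.535733
3. -89.774212, 179.028867

Point 1:
  Latitude: 0 + 15.8636/60 = 0.2643933
  S → negative
  Lon: 24.994′ = 0.416567°; total 29.4165667
  W → negative
Point 2:
  Lat: 65 + 6.689/60 = 65.1114833
  S → negative
  λ: 32.144′ = 0.535733°; total 44.5357333
  E → positive
Point 3:
  φ: 46.4527′ = 0.774212°; total 89.7742117
  S → negative
  Lon: 1.732′ = 0.028867°; total 179.0288667
  E → positive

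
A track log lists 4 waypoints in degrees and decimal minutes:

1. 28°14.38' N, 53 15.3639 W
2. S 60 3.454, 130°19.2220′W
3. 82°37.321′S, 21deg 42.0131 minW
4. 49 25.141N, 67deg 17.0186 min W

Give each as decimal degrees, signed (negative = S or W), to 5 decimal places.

1. 28.23967, -53.25607
2. -60.05757, -130.32037
3. -82.62202, -21.70022
4. 49.41902, -67.28364

Point 1:
  Lat: 14.38′ = 0.239667°; total 28.239667
  N → positive
  λ: 53 + 15.3639/60 = 53.256065
  W → negative
Point 2:
  Latitude: 3.454′ = 0.057567°; total 60.057567
  S ⇒ negate
  Lon: 19.222′ = 0.320367°; total 130.320367
  W → negative
Point 3:
  φ: 82 + 37.321/60 = 82.622017
  S ⇒ negate
  λ: 42.0131′ = 0.700218°; total 21.700218
  W → negative
Point 4:
  Lat: 25.141′ = 0.419017°; total 49.419017
  N → positive
  λ: 67 + 17.0186/60 = 67.283643
  hemisphere W, so the sign is −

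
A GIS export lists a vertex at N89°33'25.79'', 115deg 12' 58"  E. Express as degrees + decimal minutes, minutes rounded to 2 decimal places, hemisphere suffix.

Latitude: seconds/60 = 0.42983; minutes = 33 + 0.42983 = 33.4298
Longitude: 12 + 58/60 = 12.9667′

89° 33.43′ N, 115° 12.97′ E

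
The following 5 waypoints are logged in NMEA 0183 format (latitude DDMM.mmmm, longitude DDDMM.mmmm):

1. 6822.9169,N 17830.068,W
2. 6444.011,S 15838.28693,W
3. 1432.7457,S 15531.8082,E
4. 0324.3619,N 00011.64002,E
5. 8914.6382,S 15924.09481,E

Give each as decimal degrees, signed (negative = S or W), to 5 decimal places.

Point 1:
  Lat: split at 2 digits → 68° and 22.9169′; 68 + 22.9169/60 = 68.381948
  N → positive
  Lon: split at 3 digits → 178° and 30.068′; 178 + 30.068/60 = 178.501133
  W → negative
Point 2:
  Latitude: split at 2 digits → 64° and 44.011′; 64 + 44.011/60 = 64.733517
  S → negative
  Longitude: split at 3 digits → 158° and 38.28693′; 158 + 38.28693/60 = 158.638116
  hemisphere W, so the sign is −
Point 3:
  Lat: degrees = first 2 digits = 14, minutes = 32.7457; 14 + 32.7457/60 = 14.545762
  S → negative
  λ: split at 3 digits → 155° and 31.8082′; 155 + 31.8082/60 = 155.530137
  E → positive
Point 4:
  Latitude: split at 2 digits → 03° and 24.3619′; 3 + 24.3619/60 = 3.406032
  N ⇒ keep positive
  λ: degrees = first 3 digits = 0, minutes = 11.64002; 0 + 11.64002/60 = 0.194000
  E ⇒ keep positive
Point 5:
  Lat: degrees = first 2 digits = 89, minutes = 14.6382; 89 + 14.6382/60 = 89.243970
  S ⇒ negate
  Lon: split at 3 digits → 159° and 24.09481′; 159 + 24.09481/60 = 159.401580
  E ⇒ keep positive

1. 68.38195, -178.50113
2. -64.73352, -158.63812
3. -14.54576, 155.53014
4. 3.40603, 0.19400
5. -89.24397, 159.40158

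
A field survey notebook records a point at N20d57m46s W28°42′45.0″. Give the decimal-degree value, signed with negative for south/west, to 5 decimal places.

φ: 20 + 57/60 + 46/3600 = 20.962778
N → positive
Longitude: 28° + 42/60 + 45/3600 = 28 + 0.700000 + 0.012500 = 28.712500
W ⇒ negate

20.96278, -28.71250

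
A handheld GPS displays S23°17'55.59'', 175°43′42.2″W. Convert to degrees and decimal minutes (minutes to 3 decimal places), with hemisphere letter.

Lat: 17 + 55.59/60 = 17.92650′
λ: 43 + 42.2/60 = 43.70333′

23° 17.927′ S, 175° 43.703′ W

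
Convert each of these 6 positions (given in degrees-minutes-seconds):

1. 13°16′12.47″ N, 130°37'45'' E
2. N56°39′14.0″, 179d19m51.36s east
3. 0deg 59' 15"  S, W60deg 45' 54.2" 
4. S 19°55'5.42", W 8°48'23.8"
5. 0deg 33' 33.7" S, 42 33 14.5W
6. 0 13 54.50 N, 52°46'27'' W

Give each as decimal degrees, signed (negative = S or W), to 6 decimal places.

1. 13.270131, 130.629167
2. 56.653889, 179.330933
3. -0.987500, -60.765056
4. -19.918172, -8.806611
5. -0.559361, -42.554028
6. 0.231806, -52.774167

Point 1:
  Lat: 13° + 16/60 + 12.47/3600 = 13 + 0.266667 + 0.003464 = 13.2701306
  N ⇒ keep positive
  Lon: 130 + 37/60 + 45/3600 = 130.6291667
  E → positive
Point 2:
  Lat: 39′ + 14″ = 39.23333′; 56 + 39.23333/60 = 56.6538889
  N → positive
  Longitude: 19′ + 51.36″ = 19.85600′; 179 + 19.85600/60 = 179.3309333
  E ⇒ keep positive
Point 3:
  φ: 0 + 59/60 + 15/3600 = 0.9875000
  S ⇒ negate
  λ: 60 + 45/60 + 54.2/3600 = 60.7650556
  hemisphere W, so the sign is −
Point 4:
  Lat: 19° + 55/60 + 5.42/3600 = 19 + 0.916667 + 0.001506 = 19.9181722
  hemisphere S, so the sign is −
  Lon: 8° + 48/60 + 23.8/3600 = 8 + 0.800000 + 0.006611 = 8.8066111
  W ⇒ negate
Point 5:
  φ: 0 + 33/60 + 33.7/3600 = 0.5593611
  S → negative
  λ: 42° + 33/60 + 14.5/3600 = 42 + 0.550000 + 0.004028 = 42.5540278
  W → negative
Point 6:
  Lat: 0° + 13/60 + 54.5/3600 = 0 + 0.216667 + 0.015139 = 0.2318056
  N ⇒ keep positive
  λ: 52 + 46/60 + 27/3600 = 52.7741667
  W → negative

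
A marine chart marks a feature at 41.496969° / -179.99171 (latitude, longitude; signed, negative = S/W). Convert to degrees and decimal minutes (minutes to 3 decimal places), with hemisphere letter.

41° 29.818′ N, 179° 59.503′ W

φ: fractional part 0.496969 → 29.81814 minutes
Longitude is negative → W; |value| = 179.991710
Longitude: fractional part 0.991710 → 59.50260 minutes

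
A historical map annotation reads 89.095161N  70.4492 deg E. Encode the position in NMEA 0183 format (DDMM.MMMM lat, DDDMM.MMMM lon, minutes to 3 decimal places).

Lat: 89° + 0.095161 × 60 = 89° 5.70966′
λ: 70° + 0.449200 × 60 = 70° 26.95200′

8905.710,N / 07026.952,E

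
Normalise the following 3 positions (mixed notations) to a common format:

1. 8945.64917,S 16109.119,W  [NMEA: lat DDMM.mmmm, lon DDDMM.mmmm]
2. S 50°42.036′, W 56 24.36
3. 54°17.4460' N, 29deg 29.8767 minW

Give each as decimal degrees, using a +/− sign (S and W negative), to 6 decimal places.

Point 1:
  Lat: split at 2 digits → 89° and 45.64917′; 89 + 45.64917/60 = 89.7608195
  S → negative
  Lon: degrees = first 3 digits = 161, minutes = 9.119; 161 + 9.119/60 = 161.1519833
  W → negative
Point 2:
  Lat: 42.036′ = 0.700600°; total 50.7006000
  S ⇒ negate
  Lon: 24.36′ = 0.406000°; total 56.4060000
  W ⇒ negate
Point 3:
  Lat: 54 + 17.446/60 = 54.2907667
  N ⇒ keep positive
  λ: 29 + 29.8767/60 = 29.4979450
  W → negative

1. -89.760820, -161.151983
2. -50.700600, -56.406000
3. 54.290767, -29.497945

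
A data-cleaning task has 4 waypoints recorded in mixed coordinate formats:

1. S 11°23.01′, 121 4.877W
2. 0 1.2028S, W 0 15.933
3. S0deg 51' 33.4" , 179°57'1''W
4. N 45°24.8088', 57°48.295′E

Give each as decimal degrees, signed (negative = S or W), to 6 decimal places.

1. -11.383500, -121.081283
2. -0.020047, -0.265550
3. -0.859278, -179.950278
4. 45.413480, 57.804917

Point 1:
  φ: 23.01′ = 0.383500°; total 11.3835000
  hemisphere S, so the sign is −
  Longitude: 4.877′ = 0.081283°; total 121.0812833
  hemisphere W, so the sign is −
Point 2:
  Latitude: 1.2028′ = 0.020047°; total 0.0200467
  S → negative
  λ: 0 + 15.933/60 = 0.2655500
  hemisphere W, so the sign is −
Point 3:
  φ: 0 + 51/60 + 33.4/3600 = 0.8592778
  S → negative
  λ: 179° + 57/60 + 1/3600 = 179 + 0.950000 + 0.000278 = 179.9502778
  hemisphere W, so the sign is −
Point 4:
  φ: 45 + 24.8088/60 = 45.4134800
  N → positive
  Longitude: 48.295′ = 0.804917°; total 57.8049167
  E ⇒ keep positive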